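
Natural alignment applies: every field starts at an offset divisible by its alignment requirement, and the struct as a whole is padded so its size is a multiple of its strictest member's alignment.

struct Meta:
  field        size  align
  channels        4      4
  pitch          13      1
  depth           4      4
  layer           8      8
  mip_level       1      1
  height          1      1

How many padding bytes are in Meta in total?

@0: channels [4B, align 4] → 4
@4: pitch [13B, align 1] → 17
+3 pad (align 4)
@20: depth [4B, align 4] → 24
@24: layer [8B, align 8] → 32
@32: mip_level [1B, align 1] → 33
@33: height [1B, align 1] → 34
+6 tail pad (align 8)
size 40, align 8
data bytes 31, size 40 → padding 9

9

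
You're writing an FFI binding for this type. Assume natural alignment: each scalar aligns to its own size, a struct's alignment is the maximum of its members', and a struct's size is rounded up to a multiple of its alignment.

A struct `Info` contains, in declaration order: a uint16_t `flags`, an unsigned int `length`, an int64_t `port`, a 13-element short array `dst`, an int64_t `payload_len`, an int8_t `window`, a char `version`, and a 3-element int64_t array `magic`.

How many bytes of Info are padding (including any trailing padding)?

flags at 0 (size 2, align 2) → ends 2
pad 2 to align 4 for length
length at 4 (size 4, align 4) → ends 8
port at 8 (size 8, align 8) → ends 16
dst at 16 (size 26, align 2) → ends 42
pad 6 to align 8 for payload_len
payload_len at 48 (size 8, align 8) → ends 56
window at 56 (size 1, align 1) → ends 57
version at 57 (size 1, align 1) → ends 58
pad 6 to align 8 for magic
magic at 64 (size 24, align 8) → ends 88
total 88 bytes, alignment 8
data bytes 74, size 88 → padding 14

14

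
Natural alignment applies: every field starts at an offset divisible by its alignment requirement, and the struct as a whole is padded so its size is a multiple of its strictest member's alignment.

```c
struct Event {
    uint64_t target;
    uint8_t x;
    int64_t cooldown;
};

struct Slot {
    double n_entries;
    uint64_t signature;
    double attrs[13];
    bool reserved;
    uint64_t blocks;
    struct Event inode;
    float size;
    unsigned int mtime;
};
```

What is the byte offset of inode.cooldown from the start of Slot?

Event: 0..8  target  (8B, 8-aligned); 8..9  x  (1B, 1-aligned); 9..16  -- padding (7B); 16..24  cooldown  (8B, 8-aligned); sizeof = 24, alignof = 8
0..8  n_entries  (8B, 8-aligned)
8..16  signature  (8B, 8-aligned)
16..120  attrs  (104B, 8-aligned)
120..121  reserved  (1B, 1-aligned)
121..128  -- padding (7B)
128..136  blocks  (8B, 8-aligned)
136..160  inode  (24B, 8-aligned)
within Event: cooldown at 16
136 + 16 = 152

152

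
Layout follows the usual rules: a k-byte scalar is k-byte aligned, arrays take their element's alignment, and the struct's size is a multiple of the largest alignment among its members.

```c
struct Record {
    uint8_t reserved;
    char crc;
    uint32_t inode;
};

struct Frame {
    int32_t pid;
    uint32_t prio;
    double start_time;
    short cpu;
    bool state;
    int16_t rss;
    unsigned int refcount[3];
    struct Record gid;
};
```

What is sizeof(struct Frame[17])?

816

Record: @0: reserved [1B, align 1] → 1; @1: crc [1B, align 1] → 2; +2 pad (align 4); @4: inode [4B, align 4] → 8; size 8, align 4
@0: pid [4B, align 4] → 4
@4: prio [4B, align 4] → 8
@8: start_time [8B, align 8] → 16
@16: cpu [2B, align 2] → 18
@18: state [1B, align 1] → 19
+1 pad (align 2)
@20: rss [2B, align 2] → 22
+2 pad (align 4)
@24: refcount [12B, align 4] → 36
@36: gid [8B, align 4] → 44
+4 tail pad (align 8)
size 48, align 8
array of 17: 17 × 48 = 816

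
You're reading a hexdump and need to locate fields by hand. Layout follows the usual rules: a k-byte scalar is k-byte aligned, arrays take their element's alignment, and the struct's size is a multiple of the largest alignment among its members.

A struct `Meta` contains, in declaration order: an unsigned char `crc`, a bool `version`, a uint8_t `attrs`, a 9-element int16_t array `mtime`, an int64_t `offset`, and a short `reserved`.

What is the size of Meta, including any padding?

40

@0: crc [1B, align 1] → 1
@1: version [1B, align 1] → 2
@2: attrs [1B, align 1] → 3
+1 pad (align 2)
@4: mtime [18B, align 2] → 22
+2 pad (align 8)
@24: offset [8B, align 8] → 32
@32: reserved [2B, align 2] → 34
+6 tail pad (align 8)
size 40, align 8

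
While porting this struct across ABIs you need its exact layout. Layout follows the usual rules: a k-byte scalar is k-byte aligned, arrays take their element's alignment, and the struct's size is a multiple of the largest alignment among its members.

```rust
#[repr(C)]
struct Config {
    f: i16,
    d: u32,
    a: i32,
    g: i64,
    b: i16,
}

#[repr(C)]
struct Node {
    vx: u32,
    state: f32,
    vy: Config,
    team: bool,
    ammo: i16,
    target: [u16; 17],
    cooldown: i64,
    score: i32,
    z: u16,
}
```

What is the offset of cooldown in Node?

80

Config: f at 0 (size 2, align 2) → ends 2; pad 2 to align 4 for d; d at 4 (size 4, align 4) → ends 8; a at 8 (size 4, align 4) → ends 12; pad 4 to align 8 for g; g at 16 (size 8, align 8) → ends 24; b at 24 (size 2, align 2) → ends 26; tail pad 6 to reach multiple of 8; total 32 bytes, alignment 8
vx at 0 (size 4, align 4) → ends 4
state at 4 (size 4, align 4) → ends 8
vy at 8 (size 32, align 8) → ends 40
team at 40 (size 1, align 1) → ends 41
pad 1 to align 2 for ammo
ammo at 42 (size 2, align 2) → ends 44
target at 44 (size 34, align 2) → ends 78
pad 2 to align 8 for cooldown
cooldown at 80 (size 8, align 8) → ends 88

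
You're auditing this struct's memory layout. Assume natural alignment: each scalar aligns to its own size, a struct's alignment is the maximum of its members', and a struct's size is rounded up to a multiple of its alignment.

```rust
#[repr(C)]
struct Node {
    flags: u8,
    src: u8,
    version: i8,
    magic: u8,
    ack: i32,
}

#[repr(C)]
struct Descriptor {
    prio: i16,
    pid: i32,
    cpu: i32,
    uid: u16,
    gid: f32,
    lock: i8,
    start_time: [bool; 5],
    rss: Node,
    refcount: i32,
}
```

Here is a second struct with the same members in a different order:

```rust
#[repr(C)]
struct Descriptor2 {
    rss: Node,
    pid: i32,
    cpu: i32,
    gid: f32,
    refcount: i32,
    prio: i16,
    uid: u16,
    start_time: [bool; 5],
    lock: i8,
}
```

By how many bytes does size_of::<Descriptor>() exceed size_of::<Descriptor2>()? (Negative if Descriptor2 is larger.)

4

Node: flags at 0 (size 1, align 1) → ends 1; src at 1 (size 1, align 1) → ends 2; version at 2 (size 1, align 1) → ends 3; magic at 3 (size 1, align 1) → ends 4; ack at 4 (size 4, align 4) → ends 8; total 8 bytes, alignment 4
prio at 0 (size 2, align 2) → ends 2
pad 2 to align 4 for pid
pid at 4 (size 4, align 4) → ends 8
cpu at 8 (size 4, align 4) → ends 12
uid at 12 (size 2, align 2) → ends 14
pad 2 to align 4 for gid
gid at 16 (size 4, align 4) → ends 20
lock at 20 (size 1, align 1) → ends 21
start_time at 21 (size 5, align 1) → ends 26
pad 2 to align 4 for rss
rss at 28 (size 8, align 4) → ends 36
refcount at 36 (size 4, align 4) → ends 40
total 40 bytes, alignment 4
— Descriptor2 —
rss at 0 (size 8, align 4) → ends 8
pid at 8 (size 4, align 4) → ends 12
cpu at 12 (size 4, align 4) → ends 16
gid at 16 (size 4, align 4) → ends 20
refcount at 20 (size 4, align 4) → ends 24
prio at 24 (size 2, align 2) → ends 26
uid at 26 (size 2, align 2) → ends 28
start_time at 28 (size 5, align 1) → ends 33
lock at 33 (size 1, align 1) → ends 34
tail pad 2 to reach multiple of 4
total 36 bytes, alignment 4
40 − 36 = 4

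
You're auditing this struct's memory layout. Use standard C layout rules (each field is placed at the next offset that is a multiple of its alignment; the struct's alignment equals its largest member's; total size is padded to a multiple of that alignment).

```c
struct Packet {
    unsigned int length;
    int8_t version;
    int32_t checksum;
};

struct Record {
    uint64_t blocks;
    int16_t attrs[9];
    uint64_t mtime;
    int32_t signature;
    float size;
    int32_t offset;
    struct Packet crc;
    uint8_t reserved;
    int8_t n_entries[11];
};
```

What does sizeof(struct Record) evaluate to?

Packet: @0: length [4B, align 4] → 4; @4: version [1B, align 1] → 5; +3 pad (align 4); @8: checksum [4B, align 4] → 12; size 12, align 4
@0: blocks [8B, align 8] → 8
@8: attrs [18B, align 2] → 26
+6 pad (align 8)
@32: mtime [8B, align 8] → 40
@40: signature [4B, align 4] → 44
@44: size [4B, align 4] → 48
@48: offset [4B, align 4] → 52
@52: crc [12B, align 4] → 64
@64: reserved [1B, align 1] → 65
@65: n_entries [11B, align 1] → 76
+4 tail pad (align 8)
size 80, align 8

80 bytes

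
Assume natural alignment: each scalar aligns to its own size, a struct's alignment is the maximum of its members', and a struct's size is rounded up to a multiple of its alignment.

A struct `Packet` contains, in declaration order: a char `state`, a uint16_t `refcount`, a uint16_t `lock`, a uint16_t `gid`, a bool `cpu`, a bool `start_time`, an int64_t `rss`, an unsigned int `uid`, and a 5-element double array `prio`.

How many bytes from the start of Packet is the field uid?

0..1  state  (1B, 1-aligned)
1..2  -- padding (1B)
2..4  refcount  (2B, 2-aligned)
4..6  lock  (2B, 2-aligned)
6..8  gid  (2B, 2-aligned)
8..9  cpu  (1B, 1-aligned)
9..10  start_time  (1B, 1-aligned)
10..16  -- padding (6B)
16..24  rss  (8B, 8-aligned)
24..28  uid  (4B, 4-aligned)

24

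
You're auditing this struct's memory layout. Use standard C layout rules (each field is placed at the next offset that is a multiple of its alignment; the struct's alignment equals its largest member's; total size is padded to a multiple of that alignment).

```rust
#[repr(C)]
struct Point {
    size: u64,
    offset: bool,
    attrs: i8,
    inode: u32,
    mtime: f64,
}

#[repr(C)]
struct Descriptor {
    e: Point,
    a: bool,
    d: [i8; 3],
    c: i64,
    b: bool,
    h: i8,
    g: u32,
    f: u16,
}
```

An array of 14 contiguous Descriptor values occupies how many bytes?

Point: size at 0 (size 8, align 8) → ends 8; offset at 8 (size 1, align 1) → ends 9; attrs at 9 (size 1, align 1) → ends 10; pad 2 to align 4 for inode; inode at 12 (size 4, align 4) → ends 16; mtime at 16 (size 8, align 8) → ends 24; total 24 bytes, alignment 8
e at 0 (size 24, align 8) → ends 24
a at 24 (size 1, align 1) → ends 25
d at 25 (size 3, align 1) → ends 28
pad 4 to align 8 for c
c at 32 (size 8, align 8) → ends 40
b at 40 (size 1, align 1) → ends 41
h at 41 (size 1, align 1) → ends 42
pad 2 to align 4 for g
g at 44 (size 4, align 4) → ends 48
f at 48 (size 2, align 2) → ends 50
tail pad 6 to reach multiple of 8
total 56 bytes, alignment 8
array of 14: 14 × 56 = 784

784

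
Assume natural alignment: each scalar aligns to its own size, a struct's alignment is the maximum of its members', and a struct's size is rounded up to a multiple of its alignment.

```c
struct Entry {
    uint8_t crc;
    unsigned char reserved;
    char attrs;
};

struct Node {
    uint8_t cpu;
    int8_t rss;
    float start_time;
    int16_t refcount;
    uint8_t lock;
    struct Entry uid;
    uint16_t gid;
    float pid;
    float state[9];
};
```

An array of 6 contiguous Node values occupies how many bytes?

336

Entry: 0..1  crc  (1B, 1-aligned); 1..2  reserved  (1B, 1-aligned); 2..3  attrs  (1B, 1-aligned); sizeof = 3, alignof = 1
0..1  cpu  (1B, 1-aligned)
1..2  rss  (1B, 1-aligned)
2..4  -- padding (2B)
4..8  start_time  (4B, 4-aligned)
8..10  refcount  (2B, 2-aligned)
10..11  lock  (1B, 1-aligned)
11..14  uid  (3B, 1-aligned)
14..16  gid  (2B, 2-aligned)
16..20  pid  (4B, 4-aligned)
20..56  state  (36B, 4-aligned)
sizeof = 56, alignof = 4
array of 6: 6 × 56 = 336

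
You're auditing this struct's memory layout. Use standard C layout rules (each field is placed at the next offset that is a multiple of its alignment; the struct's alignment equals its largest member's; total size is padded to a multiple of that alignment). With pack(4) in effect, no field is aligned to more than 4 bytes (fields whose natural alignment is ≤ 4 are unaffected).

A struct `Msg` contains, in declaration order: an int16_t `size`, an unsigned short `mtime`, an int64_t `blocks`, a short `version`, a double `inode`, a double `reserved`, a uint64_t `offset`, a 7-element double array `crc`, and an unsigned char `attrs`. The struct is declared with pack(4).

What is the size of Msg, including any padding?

100 bytes

size at 0 (size 2, align 2) → ends 2
mtime at 2 (size 2, align 2) → ends 4
blocks at 4 (size 8, align 4) → ends 12
version at 12 (size 2, align 2) → ends 14
pad 2 to align 4 for inode
inode at 16 (size 8, align 4) → ends 24
reserved at 24 (size 8, align 4) → ends 32
offset at 32 (size 8, align 4) → ends 40
crc at 40 (size 56, align 4) → ends 96
attrs at 96 (size 1, align 1) → ends 97
tail pad 3 to reach multiple of 4
total 100 bytes, alignment 4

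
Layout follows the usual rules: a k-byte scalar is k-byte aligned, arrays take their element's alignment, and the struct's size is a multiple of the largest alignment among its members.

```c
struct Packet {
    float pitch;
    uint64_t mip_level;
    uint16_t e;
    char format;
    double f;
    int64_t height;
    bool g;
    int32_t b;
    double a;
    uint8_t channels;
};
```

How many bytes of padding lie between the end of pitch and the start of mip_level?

0..4  pitch  (4B, 4-aligned)
4..8  -- padding (4B)
8..16  mip_level  (8B, 8-aligned)

4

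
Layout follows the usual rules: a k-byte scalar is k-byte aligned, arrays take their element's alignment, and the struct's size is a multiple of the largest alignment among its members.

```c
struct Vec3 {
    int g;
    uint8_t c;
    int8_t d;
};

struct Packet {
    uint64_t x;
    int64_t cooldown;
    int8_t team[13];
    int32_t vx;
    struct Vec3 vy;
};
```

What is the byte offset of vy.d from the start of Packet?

41

Vec3: g at 0 (size 4, align 4) → ends 4; c at 4 (size 1, align 1) → ends 5; d at 5 (size 1, align 1) → ends 6; tail pad 2 to reach multiple of 4; total 8 bytes, alignment 4
x at 0 (size 8, align 8) → ends 8
cooldown at 8 (size 8, align 8) → ends 16
team at 16 (size 13, align 1) → ends 29
pad 3 to align 4 for vx
vx at 32 (size 4, align 4) → ends 36
vy at 36 (size 8, align 4) → ends 44
within Vec3: d at 5
36 + 5 = 41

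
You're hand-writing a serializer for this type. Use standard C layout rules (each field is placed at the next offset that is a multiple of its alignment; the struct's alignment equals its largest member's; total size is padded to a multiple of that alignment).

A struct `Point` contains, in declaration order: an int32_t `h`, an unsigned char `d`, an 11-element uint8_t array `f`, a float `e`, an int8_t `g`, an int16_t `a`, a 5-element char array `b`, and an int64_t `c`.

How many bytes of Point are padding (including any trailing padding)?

4

@0: h [4B, align 4] → 4
@4: d [1B, align 1] → 5
@5: f [11B, align 1] → 16
@16: e [4B, align 4] → 20
@20: g [1B, align 1] → 21
+1 pad (align 2)
@22: a [2B, align 2] → 24
@24: b [5B, align 1] → 29
+3 pad (align 8)
@32: c [8B, align 8] → 40
size 40, align 8
data bytes 36, size 40 → padding 4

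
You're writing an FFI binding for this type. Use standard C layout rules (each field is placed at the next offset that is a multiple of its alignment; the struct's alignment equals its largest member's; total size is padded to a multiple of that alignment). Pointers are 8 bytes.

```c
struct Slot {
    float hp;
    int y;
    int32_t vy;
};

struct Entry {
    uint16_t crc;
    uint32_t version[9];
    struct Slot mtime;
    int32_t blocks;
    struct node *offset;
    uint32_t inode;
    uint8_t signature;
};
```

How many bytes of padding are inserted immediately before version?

2

Slot: 0..4  hp  (4B, 4-aligned); 4..8  y  (4B, 4-aligned); 8..12  vy  (4B, 4-aligned); sizeof = 12, alignof = 4
0..2  crc  (2B, 2-aligned)
2..4  -- padding (2B)
4..40  version  (36B, 4-aligned)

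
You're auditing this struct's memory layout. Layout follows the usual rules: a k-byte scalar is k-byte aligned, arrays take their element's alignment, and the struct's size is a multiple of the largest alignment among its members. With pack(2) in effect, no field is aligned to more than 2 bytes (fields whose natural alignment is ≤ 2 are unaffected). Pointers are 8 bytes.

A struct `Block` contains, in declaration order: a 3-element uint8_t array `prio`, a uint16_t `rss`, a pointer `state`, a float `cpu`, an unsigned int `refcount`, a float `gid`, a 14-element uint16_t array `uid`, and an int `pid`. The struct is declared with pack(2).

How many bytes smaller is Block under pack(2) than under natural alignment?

natural layout:
  prio at 0 (size 3, align 1) → ends 3
  pad 1 to align 2 for rss
  rss at 4 (size 2, align 2) → ends 6
  pad 2 to align 8 for state
  state at 8 (size 8, align 8) → ends 16
  cpu at 16 (size 4, align 4) → ends 20
  refcount at 20 (size 4, align 4) → ends 24
  gid at 24 (size 4, align 4) → ends 28
  uid at 28 (size 28, align 2) → ends 56
  pid at 56 (size 4, align 4) → ends 60
  tail pad 4 to reach multiple of 8
  total 64 bytes, alignment 8
packed(2) layout:
  prio at 0 (size 3, align 1) → ends 3
  pad 1 to align 2 for rss
  rss at 4 (size 2, align 2) → ends 6
  state at 6 (size 8, align 2) → ends 14
  cpu at 14 (size 4, align 2) → ends 18
  refcount at 18 (size 4, align 2) → ends 22
  gid at 22 (size 4, align 2) → ends 26
  uid at 26 (size 28, align 2) → ends 54
  pid at 54 (size 4, align 2) → ends 58
  total 58 bytes, alignment 2
64 − 58 = 6

6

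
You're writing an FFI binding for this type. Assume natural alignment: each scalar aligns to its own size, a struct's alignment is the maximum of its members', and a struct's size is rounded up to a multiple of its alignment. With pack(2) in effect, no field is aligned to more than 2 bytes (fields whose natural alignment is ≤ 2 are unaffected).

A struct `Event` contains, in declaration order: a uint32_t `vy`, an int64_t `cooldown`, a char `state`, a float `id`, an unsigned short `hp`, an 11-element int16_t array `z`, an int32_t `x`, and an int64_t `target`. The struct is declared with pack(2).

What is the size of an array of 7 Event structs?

378

vy at 0 (size 4, align 2) → ends 4
cooldown at 4 (size 8, align 2) → ends 12
state at 12 (size 1, align 1) → ends 13
pad 1 to align 2 for id
id at 14 (size 4, align 2) → ends 18
hp at 18 (size 2, align 2) → ends 20
z at 20 (size 22, align 2) → ends 42
x at 42 (size 4, align 2) → ends 46
target at 46 (size 8, align 2) → ends 54
total 54 bytes, alignment 2
array of 7: 7 × 54 = 378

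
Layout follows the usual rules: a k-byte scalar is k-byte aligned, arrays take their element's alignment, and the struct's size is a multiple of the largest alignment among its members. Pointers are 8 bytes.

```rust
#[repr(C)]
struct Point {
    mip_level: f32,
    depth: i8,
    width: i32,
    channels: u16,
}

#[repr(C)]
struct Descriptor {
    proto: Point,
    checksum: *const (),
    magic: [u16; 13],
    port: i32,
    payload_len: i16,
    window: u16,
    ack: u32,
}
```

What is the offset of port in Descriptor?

52

Point: @0: mip_level [4B, align 4] → 4; @4: depth [1B, align 1] → 5; +3 pad (align 4); @8: width [4B, align 4] → 12; @12: channels [2B, align 2] → 14; +2 tail pad (align 4); size 16, align 4
@0: proto [16B, align 4] → 16
@16: checksum [8B, align 8] → 24
@24: magic [26B, align 2] → 50
+2 pad (align 4)
@52: port [4B, align 4] → 56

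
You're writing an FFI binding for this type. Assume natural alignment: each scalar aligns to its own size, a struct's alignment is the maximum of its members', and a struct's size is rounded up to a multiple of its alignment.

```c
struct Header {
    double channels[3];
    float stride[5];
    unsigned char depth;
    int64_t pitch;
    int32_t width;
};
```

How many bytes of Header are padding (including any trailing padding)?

@0: channels [24B, align 8] → 24
@24: stride [20B, align 4] → 44
@44: depth [1B, align 1] → 45
+3 pad (align 8)
@48: pitch [8B, align 8] → 56
@56: width [4B, align 4] → 60
+4 tail pad (align 8)
size 64, align 8
data bytes 57, size 64 → padding 7

7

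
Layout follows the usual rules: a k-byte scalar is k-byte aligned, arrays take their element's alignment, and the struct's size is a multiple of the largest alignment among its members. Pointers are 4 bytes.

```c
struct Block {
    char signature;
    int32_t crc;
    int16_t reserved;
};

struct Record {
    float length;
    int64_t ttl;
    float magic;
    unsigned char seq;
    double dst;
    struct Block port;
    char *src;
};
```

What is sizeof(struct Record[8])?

384

Block: @0: signature [1B, align 1] → 1; +3 pad (align 4); @4: crc [4B, align 4] → 8; @8: reserved [2B, align 2] → 10; +2 tail pad (align 4); size 12, align 4
@0: length [4B, align 4] → 4
+4 pad (align 8)
@8: ttl [8B, align 8] → 16
@16: magic [4B, align 4] → 20
@20: seq [1B, align 1] → 21
+3 pad (align 8)
@24: dst [8B, align 8] → 32
@32: port [12B, align 4] → 44
@44: src [4B, align 4] → 48
size 48, align 8
array of 8: 8 × 48 = 384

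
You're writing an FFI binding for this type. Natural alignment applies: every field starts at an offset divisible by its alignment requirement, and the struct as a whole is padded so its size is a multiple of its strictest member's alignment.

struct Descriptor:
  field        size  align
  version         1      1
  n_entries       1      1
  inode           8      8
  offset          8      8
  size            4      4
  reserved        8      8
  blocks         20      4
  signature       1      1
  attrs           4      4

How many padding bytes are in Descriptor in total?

17

version at 0 (size 1, align 1) → ends 1
n_entries at 1 (size 1, align 1) → ends 2
pad 6 to align 8 for inode
inode at 8 (size 8, align 8) → ends 16
offset at 16 (size 8, align 8) → ends 24
size at 24 (size 4, align 4) → ends 28
pad 4 to align 8 for reserved
reserved at 32 (size 8, align 8) → ends 40
blocks at 40 (size 20, align 4) → ends 60
signature at 60 (size 1, align 1) → ends 61
pad 3 to align 4 for attrs
attrs at 64 (size 4, align 4) → ends 68
tail pad 4 to reach multiple of 8
total 72 bytes, alignment 8
data bytes 55, size 72 → padding 17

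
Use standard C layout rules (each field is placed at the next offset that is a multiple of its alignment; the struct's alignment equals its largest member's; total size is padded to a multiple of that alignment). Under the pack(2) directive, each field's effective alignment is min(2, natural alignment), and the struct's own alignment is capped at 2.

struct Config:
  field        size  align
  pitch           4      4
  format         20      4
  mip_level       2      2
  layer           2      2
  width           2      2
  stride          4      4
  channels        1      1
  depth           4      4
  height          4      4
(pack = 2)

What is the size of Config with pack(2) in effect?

@0: pitch [4B, align 2] → 4
@4: format [20B, align 2] → 24
@24: mip_level [2B, align 2] → 26
@26: layer [2B, align 2] → 28
@28: width [2B, align 2] → 30
@30: stride [4B, align 2] → 34
@34: channels [1B, align 1] → 35
+1 pad (align 2)
@36: depth [4B, align 2] → 40
@40: height [4B, align 2] → 44
size 44, align 2

44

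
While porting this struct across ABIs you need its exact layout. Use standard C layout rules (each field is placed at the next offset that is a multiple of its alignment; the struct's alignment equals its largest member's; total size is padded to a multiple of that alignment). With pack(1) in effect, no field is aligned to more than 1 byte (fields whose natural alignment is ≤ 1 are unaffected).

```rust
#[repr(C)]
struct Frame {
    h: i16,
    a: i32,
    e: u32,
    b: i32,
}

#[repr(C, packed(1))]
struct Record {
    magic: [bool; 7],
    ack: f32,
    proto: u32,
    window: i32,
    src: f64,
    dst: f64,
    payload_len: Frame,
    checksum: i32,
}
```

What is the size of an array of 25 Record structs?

1375

Frame: @0: h [2B, align 2] → 2; +2 pad (align 4); @4: a [4B, align 4] → 8; @8: e [4B, align 4] → 12; @12: b [4B, align 4] → 16; size 16, align 4
@0: magic [7B, align 1] → 7
@7: ack [4B, align 1] → 11
@11: proto [4B, align 1] → 15
@15: window [4B, align 1] → 19
@19: src [8B, align 1] → 27
@27: dst [8B, align 1] → 35
@35: payload_len [16B, align 1] → 51
@51: checksum [4B, align 1] → 55
size 55, align 1
array of 25: 25 × 55 = 1375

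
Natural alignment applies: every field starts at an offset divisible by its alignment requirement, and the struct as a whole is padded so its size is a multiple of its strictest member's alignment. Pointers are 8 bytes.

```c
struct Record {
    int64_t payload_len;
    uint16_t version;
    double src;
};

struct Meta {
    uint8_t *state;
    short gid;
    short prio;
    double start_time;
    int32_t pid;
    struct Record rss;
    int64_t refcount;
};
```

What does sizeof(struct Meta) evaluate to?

64 bytes

Record: 0..8  payload_len  (8B, 8-aligned); 8..10  version  (2B, 2-aligned); 10..16  -- padding (6B); 16..24  src  (8B, 8-aligned); sizeof = 24, alignof = 8
0..8  state  (8B, 8-aligned)
8..10  gid  (2B, 2-aligned)
10..12  prio  (2B, 2-aligned)
12..16  -- padding (4B)
16..24  start_time  (8B, 8-aligned)
24..28  pid  (4B, 4-aligned)
28..32  -- padding (4B)
32..56  rss  (24B, 8-aligned)
56..64  refcount  (8B, 8-aligned)
sizeof = 64, alignof = 8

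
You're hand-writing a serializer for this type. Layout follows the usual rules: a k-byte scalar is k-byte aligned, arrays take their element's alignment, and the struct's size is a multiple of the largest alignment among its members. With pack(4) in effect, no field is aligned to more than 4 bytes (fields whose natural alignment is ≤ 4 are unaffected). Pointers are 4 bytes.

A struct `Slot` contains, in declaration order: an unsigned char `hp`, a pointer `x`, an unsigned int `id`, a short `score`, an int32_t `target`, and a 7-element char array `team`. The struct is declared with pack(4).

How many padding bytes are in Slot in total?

hp at 0 (size 1, align 1) → ends 1
pad 3 to align 4 for x
x at 4 (size 4, align 4) → ends 8
id at 8 (size 4, align 4) → ends 12
score at 12 (size 2, align 2) → ends 14
pad 2 to align 4 for target
target at 16 (size 4, align 4) → ends 20
team at 20 (size 7, align 1) → ends 27
tail pad 1 to reach multiple of 4
total 28 bytes, alignment 4
data bytes 22, size 28 → padding 6

6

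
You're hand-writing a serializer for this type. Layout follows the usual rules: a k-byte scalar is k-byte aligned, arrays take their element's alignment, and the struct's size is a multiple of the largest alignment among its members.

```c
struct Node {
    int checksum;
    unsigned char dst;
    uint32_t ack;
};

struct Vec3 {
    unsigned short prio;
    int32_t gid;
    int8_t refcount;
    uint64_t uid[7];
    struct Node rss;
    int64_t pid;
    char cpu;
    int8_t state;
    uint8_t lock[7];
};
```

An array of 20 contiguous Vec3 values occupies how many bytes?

Node: @0: checksum [4B, align 4] → 4; @4: dst [1B, align 1] → 5; +3 pad (align 4); @8: ack [4B, align 4] → 12; size 12, align 4
@0: prio [2B, align 2] → 2
+2 pad (align 4)
@4: gid [4B, align 4] → 8
@8: refcount [1B, align 1] → 9
+7 pad (align 8)
@16: uid [56B, align 8] → 72
@72: rss [12B, align 4] → 84
+4 pad (align 8)
@88: pid [8B, align 8] → 96
@96: cpu [1B, align 1] → 97
@97: state [1B, align 1] → 98
@98: lock [7B, align 1] → 105
+7 tail pad (align 8)
size 112, align 8
array of 20: 20 × 112 = 2240

2240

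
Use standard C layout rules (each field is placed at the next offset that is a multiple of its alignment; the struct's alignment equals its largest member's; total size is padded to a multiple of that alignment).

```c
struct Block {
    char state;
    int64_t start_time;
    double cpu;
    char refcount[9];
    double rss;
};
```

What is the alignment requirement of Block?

member alignments: state=1, start_time=8, cpu=8, refcount=1, rss=8
max = 8

8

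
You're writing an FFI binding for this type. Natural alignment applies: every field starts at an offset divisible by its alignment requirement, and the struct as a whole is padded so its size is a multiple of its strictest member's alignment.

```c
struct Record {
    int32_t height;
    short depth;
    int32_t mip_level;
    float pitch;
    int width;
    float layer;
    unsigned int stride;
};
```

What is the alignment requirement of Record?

member alignments: height=4, depth=2, mip_level=4, pitch=4, width=4, layer=4, stride=4
max = 4

4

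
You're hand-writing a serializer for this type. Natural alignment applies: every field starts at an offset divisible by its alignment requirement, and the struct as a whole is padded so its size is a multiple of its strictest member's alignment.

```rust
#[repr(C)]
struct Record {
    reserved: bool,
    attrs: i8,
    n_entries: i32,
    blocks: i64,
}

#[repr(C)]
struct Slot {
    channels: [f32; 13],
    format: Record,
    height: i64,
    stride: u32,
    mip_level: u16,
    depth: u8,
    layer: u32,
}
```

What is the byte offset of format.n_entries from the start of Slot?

60

Record: 0..1  reserved  (1B, 1-aligned); 1..2  attrs  (1B, 1-aligned); 2..4  -- padding (2B); 4..8  n_entries  (4B, 4-aligned); 8..16  blocks  (8B, 8-aligned); sizeof = 16, alignof = 8
0..52  channels  (52B, 4-aligned)
52..56  -- padding (4B)
56..72  format  (16B, 8-aligned)
within Record: n_entries at 4
56 + 4 = 60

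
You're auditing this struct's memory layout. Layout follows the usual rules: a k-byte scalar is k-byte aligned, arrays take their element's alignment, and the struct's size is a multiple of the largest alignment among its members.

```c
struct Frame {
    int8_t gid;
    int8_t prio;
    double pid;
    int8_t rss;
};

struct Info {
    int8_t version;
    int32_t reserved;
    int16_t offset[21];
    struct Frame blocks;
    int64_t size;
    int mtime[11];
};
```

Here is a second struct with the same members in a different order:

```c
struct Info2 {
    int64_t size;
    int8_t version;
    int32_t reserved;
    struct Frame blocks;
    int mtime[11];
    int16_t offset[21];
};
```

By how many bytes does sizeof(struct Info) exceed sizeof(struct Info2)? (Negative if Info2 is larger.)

Frame: gid at 0 (size 1, align 1) → ends 1; prio at 1 (size 1, align 1) → ends 2; pad 6 to align 8 for pid; pid at 8 (size 8, align 8) → ends 16; rss at 16 (size 1, align 1) → ends 17; tail pad 7 to reach multiple of 8; total 24 bytes, alignment 8
version at 0 (size 1, align 1) → ends 1
pad 3 to align 4 for reserved
reserved at 4 (size 4, align 4) → ends 8
offset at 8 (size 42, align 2) → ends 50
pad 6 to align 8 for blocks
blocks at 56 (size 24, align 8) → ends 80
size at 80 (size 8, align 8) → ends 88
mtime at 88 (size 44, align 4) → ends 132
tail pad 4 to reach multiple of 8
total 136 bytes, alignment 8
— Info2 —
size at 0 (size 8, align 8) → ends 8
version at 8 (size 1, align 1) → ends 9
pad 3 to align 4 for reserved
reserved at 12 (size 4, align 4) → ends 16
blocks at 16 (size 24, align 8) → ends 40
mtime at 40 (size 44, align 4) → ends 84
offset at 84 (size 42, align 2) → ends 126
tail pad 2 to reach multiple of 8
total 128 bytes, alignment 8
136 − 128 = 8

8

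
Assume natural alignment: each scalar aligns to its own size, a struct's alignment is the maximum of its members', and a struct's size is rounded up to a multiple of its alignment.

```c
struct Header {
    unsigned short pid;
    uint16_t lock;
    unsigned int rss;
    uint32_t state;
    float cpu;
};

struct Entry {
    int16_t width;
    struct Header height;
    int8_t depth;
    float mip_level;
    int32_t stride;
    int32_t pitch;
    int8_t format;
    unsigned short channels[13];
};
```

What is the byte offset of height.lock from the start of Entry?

6

Header: pid at 0 (size 2, align 2) → ends 2; lock at 2 (size 2, align 2) → ends 4; rss at 4 (size 4, align 4) → ends 8; state at 8 (size 4, align 4) → ends 12; cpu at 12 (size 4, align 4) → ends 16; total 16 bytes, alignment 4
width at 0 (size 2, align 2) → ends 2
pad 2 to align 4 for height
height at 4 (size 16, align 4) → ends 20
within Header: lock at 2
4 + 2 = 6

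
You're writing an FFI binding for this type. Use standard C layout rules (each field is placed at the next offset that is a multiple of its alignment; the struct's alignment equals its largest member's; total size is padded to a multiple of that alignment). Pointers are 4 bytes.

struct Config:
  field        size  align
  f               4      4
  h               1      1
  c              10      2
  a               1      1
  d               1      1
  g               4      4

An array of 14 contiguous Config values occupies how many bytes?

336

f at 0 (size 4, align 4) → ends 4
h at 4 (size 1, align 1) → ends 5
pad 1 to align 2 for c
c at 6 (size 10, align 2) → ends 16
a at 16 (size 1, align 1) → ends 17
d at 17 (size 1, align 1) → ends 18
pad 2 to align 4 for g
g at 20 (size 4, align 4) → ends 24
total 24 bytes, alignment 4
array of 14: 14 × 24 = 336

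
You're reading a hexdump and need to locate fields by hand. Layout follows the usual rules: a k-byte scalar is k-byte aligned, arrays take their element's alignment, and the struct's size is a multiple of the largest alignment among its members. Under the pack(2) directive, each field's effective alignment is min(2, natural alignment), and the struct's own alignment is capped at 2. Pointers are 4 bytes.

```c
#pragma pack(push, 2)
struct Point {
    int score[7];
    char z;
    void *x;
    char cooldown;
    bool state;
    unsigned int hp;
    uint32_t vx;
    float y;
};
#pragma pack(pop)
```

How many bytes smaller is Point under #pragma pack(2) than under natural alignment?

4

natural layout:
  score at 0 (size 28, align 4) → ends 28
  z at 28 (size 1, align 1) → ends 29
  pad 3 to align 4 for x
  x at 32 (size 4, align 4) → ends 36
  cooldown at 36 (size 1, align 1) → ends 37
  state at 37 (size 1, align 1) → ends 38
  pad 2 to align 4 for hp
  hp at 40 (size 4, align 4) → ends 44
  vx at 44 (size 4, align 4) → ends 48
  y at 48 (size 4, align 4) → ends 52
  total 52 bytes, alignment 4
packed(2) layout:
  score at 0 (size 28, align 2) → ends 28
  z at 28 (size 1, align 1) → ends 29
  pad 1 to align 2 for x
  x at 30 (size 4, align 2) → ends 34
  cooldown at 34 (size 1, align 1) → ends 35
  state at 35 (size 1, align 1) → ends 36
  hp at 36 (size 4, align 2) → ends 40
  vx at 40 (size 4, align 2) → ends 44
  y at 44 (size 4, align 2) → ends 48
  total 48 bytes, alignment 2
52 − 48 = 4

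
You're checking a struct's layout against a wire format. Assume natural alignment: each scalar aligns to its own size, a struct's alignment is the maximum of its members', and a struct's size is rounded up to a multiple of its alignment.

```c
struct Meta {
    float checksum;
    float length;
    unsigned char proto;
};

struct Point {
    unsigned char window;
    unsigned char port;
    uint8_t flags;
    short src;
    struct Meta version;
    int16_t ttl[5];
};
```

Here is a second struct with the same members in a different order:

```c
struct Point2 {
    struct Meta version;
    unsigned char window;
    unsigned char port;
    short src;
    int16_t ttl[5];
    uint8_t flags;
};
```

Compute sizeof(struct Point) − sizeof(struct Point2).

4

Meta: @0: checksum [4B, align 4] → 4; @4: length [4B, align 4] → 8; @8: proto [1B, align 1] → 9; +3 tail pad (align 4); size 12, align 4
@0: window [1B, align 1] → 1
@1: port [1B, align 1] → 2
@2: flags [1B, align 1] → 3
+1 pad (align 2)
@4: src [2B, align 2] → 6
+2 pad (align 4)
@8: version [12B, align 4] → 20
@20: ttl [10B, align 2] → 30
+2 tail pad (align 4)
size 32, align 4
— Point2 —
@0: version [12B, align 4] → 12
@12: window [1B, align 1] → 13
@13: port [1B, align 1] → 14
@14: src [2B, align 2] → 16
@16: ttl [10B, align 2] → 26
@26: flags [1B, align 1] → 27
+1 tail pad (align 4)
size 28, align 4
32 − 28 = 4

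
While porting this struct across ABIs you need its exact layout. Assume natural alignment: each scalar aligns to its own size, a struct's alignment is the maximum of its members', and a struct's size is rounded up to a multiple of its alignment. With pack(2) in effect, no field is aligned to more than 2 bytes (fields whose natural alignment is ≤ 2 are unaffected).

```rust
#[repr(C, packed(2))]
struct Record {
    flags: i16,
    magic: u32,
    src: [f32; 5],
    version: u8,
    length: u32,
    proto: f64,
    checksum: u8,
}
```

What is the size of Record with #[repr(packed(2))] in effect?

42

@0: flags [2B, align 2] → 2
@2: magic [4B, align 2] → 6
@6: src [20B, align 2] → 26
@26: version [1B, align 1] → 27
+1 pad (align 2)
@28: length [4B, align 2] → 32
@32: proto [8B, align 2] → 40
@40: checksum [1B, align 1] → 41
+1 tail pad (align 2)
size 42, align 2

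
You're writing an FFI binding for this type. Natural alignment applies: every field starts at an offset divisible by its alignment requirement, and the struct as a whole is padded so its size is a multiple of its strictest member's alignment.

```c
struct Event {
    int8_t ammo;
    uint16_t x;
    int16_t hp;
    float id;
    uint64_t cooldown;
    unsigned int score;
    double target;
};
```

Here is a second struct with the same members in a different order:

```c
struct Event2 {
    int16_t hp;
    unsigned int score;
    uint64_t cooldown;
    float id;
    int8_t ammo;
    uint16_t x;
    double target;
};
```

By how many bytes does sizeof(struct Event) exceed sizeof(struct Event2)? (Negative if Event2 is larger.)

0..1  ammo  (1B, 1-aligned)
1..2  -- padding (1B)
2..4  x  (2B, 2-aligned)
4..6  hp  (2B, 2-aligned)
6..8  -- padding (2B)
8..12  id  (4B, 4-aligned)
12..16  -- padding (4B)
16..24  cooldown  (8B, 8-aligned)
24..28  score  (4B, 4-aligned)
28..32  -- padding (4B)
32..40  target  (8B, 8-aligned)
sizeof = 40, alignof = 8
— Event2 —
0..2  hp  (2B, 2-aligned)
2..4  -- padding (2B)
4..8  score  (4B, 4-aligned)
8..16  cooldown  (8B, 8-aligned)
16..20  id  (4B, 4-aligned)
20..21  ammo  (1B, 1-aligned)
21..22  -- padding (1B)
22..24  x  (2B, 2-aligned)
24..32  target  (8B, 8-aligned)
sizeof = 32, alignof = 8
40 − 32 = 8

8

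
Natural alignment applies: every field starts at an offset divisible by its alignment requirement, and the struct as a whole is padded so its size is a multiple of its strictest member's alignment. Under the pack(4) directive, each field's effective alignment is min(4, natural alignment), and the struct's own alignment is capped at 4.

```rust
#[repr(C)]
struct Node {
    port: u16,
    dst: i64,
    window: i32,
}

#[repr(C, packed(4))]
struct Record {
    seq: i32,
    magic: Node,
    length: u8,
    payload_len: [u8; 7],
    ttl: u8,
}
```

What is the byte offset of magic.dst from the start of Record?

12

Node: @0: port [2B, align 2] → 2; +6 pad (align 8); @8: dst [8B, align 8] → 16; @16: window [4B, align 4] → 20; +4 tail pad (align 8); size 24, align 8
@0: seq [4B, align 4] → 4
@4: magic [24B, align 4] → 28
within Node: dst at 8
4 + 8 = 12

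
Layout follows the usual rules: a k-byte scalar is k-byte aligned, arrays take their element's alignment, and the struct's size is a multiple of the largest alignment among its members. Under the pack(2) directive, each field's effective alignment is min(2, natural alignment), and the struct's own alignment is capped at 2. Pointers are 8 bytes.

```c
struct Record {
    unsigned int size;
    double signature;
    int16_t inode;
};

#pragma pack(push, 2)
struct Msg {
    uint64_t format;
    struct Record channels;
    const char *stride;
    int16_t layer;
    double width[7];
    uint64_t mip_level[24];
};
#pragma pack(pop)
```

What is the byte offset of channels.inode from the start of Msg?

Record: size at 0 (size 4, align 4) → ends 4; pad 4 to align 8 for signature; signature at 8 (size 8, align 8) → ends 16; inode at 16 (size 2, align 2) → ends 18; tail pad 6 to reach multiple of 8; total 24 bytes, alignment 8
format at 0 (size 8, align 2) → ends 8
channels at 8 (size 24, align 2) → ends 32
within Record: inode at 16
8 + 16 = 24

24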